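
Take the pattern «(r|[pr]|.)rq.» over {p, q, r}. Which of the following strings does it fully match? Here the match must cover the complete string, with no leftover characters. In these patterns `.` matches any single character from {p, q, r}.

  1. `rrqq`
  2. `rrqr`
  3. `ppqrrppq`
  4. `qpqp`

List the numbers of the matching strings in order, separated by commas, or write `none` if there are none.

1, 2

1 → match
2 → match
3 → no match
4 → no match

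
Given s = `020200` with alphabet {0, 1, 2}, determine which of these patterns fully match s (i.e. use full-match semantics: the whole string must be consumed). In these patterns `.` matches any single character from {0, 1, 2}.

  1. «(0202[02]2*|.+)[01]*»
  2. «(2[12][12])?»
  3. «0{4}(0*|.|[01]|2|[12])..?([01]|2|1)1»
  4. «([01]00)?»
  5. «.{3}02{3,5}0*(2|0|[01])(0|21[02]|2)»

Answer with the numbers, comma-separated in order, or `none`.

1

1 → match
2 → no match
3 → no match — must end with `1`
4 → no match
5 → no match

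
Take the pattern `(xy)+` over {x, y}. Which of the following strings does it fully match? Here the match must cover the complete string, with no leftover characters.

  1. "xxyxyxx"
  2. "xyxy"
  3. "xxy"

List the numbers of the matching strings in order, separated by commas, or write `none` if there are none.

2

1 → no match — must start with "xy"
2 → match
3 → no match — must start with "xy"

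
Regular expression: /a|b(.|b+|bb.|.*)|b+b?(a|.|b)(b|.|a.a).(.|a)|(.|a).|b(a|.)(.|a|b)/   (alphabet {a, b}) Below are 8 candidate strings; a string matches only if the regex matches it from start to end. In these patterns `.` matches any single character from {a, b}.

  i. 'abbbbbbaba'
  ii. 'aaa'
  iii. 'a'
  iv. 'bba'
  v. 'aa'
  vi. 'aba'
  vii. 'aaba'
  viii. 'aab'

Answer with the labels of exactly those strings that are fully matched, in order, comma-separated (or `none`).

iii, iv, v

i → no match
ii → no match
iii → match
iv → match
v → match
vi → no match
vii → no match
viii → no match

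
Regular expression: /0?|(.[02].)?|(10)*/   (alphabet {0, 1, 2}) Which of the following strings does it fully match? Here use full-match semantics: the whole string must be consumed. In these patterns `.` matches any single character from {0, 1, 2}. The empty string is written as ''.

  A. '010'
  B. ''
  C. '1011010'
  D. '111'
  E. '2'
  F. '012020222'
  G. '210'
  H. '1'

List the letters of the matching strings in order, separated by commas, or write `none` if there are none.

A → no match
B → match
C → no match
D → no match
E → no match
F → no match
G → no match
H → no match

B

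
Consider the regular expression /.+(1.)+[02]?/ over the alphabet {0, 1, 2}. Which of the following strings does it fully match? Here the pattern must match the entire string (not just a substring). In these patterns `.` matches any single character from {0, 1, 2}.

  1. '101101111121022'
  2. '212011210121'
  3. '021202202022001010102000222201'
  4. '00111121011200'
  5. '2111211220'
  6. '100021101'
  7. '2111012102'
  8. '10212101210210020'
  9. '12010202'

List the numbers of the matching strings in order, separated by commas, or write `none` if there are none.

1 → no match
2 → no match
3 → no match
4 → no match
5 → no match
6 → no match
7 → match
8 → no match
9 → no match

7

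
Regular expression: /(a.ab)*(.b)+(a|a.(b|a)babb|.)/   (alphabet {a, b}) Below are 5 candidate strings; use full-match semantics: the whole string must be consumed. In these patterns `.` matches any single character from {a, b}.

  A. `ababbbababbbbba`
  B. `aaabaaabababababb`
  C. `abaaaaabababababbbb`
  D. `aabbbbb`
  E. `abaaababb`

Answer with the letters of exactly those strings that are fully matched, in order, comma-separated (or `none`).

A, B, E

A → match
B → match
C → no match
D → no match
E → match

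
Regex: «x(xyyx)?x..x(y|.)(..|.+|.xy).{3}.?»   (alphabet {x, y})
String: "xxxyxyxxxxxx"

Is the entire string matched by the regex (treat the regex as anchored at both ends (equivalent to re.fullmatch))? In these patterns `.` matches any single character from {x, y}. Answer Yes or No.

Yes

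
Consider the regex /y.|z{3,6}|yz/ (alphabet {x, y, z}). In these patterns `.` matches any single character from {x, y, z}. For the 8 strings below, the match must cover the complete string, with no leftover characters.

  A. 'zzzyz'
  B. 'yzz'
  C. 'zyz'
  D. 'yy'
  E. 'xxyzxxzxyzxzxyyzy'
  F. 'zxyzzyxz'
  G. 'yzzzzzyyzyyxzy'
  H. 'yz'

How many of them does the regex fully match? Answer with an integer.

A → no match
B → no match
C → no match
D → match
E → no match
F → no match
G → no match
H → match
Total matched: 2

2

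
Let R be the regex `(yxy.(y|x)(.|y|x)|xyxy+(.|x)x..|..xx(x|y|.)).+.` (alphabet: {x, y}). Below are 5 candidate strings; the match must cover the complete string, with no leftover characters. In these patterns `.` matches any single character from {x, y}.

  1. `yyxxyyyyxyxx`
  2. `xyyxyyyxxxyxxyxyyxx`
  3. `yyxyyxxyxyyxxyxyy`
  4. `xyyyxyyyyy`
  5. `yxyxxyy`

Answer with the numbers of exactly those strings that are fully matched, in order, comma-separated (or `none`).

1 → match
2 → no match
3 → no match
4 → no match
5 → no match

1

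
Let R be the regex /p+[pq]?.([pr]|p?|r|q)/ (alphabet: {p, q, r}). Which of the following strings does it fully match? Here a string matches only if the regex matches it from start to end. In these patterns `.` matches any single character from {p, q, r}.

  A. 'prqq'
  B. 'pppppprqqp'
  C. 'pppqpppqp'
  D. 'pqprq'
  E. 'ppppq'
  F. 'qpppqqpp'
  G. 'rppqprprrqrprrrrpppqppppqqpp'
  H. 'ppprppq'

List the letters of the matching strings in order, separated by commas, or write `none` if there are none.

A → no match
B → no match
C → no match
D → no match
E → match
F → no match — must start with 'p'
G → no match — must start with 'p'
H → no match

E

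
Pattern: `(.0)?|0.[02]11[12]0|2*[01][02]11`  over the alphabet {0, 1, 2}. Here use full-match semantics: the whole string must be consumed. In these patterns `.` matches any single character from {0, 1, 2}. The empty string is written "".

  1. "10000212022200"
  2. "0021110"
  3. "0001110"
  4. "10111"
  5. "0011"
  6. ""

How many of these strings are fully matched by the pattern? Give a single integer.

1 → no match
2 → match
3 → match
4 → no match
5 → match
6 → match
Total matched: 4

4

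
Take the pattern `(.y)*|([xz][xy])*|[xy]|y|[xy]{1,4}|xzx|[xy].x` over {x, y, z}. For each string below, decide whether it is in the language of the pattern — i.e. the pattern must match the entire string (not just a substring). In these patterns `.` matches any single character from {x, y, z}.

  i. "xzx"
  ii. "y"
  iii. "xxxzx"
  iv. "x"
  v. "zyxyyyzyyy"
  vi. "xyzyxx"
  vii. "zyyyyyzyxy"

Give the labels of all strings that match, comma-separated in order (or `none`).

i, ii, iv, v, vi, vii

i → match
ii → match
iii → no match
iv → match
v → match
vi → match
vii → match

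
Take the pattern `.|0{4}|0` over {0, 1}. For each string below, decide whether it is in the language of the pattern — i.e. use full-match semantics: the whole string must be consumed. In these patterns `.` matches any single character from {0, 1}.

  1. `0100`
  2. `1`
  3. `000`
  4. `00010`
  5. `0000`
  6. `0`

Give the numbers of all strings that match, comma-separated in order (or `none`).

1. `0100` → no match
2. `1` → match
3. `000` → no match
4. `00010` → no match
5. `0000` → match
6. `0` → match

2, 5, 6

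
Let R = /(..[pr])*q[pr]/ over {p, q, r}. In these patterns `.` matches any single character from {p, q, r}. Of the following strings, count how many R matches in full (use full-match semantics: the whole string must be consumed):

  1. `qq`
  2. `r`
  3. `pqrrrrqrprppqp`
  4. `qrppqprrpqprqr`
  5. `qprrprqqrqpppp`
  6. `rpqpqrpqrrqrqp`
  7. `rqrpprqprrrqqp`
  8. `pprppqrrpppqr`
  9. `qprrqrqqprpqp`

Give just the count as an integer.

1 → no match
2 → no match
3 → match
4 → match
5 → no match
6 → no match
7 → no match
8 → no match
9 → no match
Total matched: 2

2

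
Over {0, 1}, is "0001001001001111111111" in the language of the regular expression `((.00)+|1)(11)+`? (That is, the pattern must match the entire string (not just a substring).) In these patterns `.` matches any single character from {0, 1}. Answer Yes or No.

Yes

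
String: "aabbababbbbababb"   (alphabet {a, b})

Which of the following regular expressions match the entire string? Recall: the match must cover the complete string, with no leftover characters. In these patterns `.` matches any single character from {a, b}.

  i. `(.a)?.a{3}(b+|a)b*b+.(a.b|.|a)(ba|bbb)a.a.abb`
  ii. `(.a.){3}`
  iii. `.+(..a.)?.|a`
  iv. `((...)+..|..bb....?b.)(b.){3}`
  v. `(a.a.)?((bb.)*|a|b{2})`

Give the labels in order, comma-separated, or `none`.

i → no match
ii → no match
iii → match
iv → match
v → no match

iii, iv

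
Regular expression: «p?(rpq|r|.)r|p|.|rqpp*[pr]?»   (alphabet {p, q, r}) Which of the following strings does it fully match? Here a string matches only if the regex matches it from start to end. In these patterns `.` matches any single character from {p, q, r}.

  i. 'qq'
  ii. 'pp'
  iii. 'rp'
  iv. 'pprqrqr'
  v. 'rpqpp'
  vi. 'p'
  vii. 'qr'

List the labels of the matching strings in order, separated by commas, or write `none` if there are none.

vi, vii

i → no match
ii → no match
iii → no match
iv → no match
v → no match
vi → match
vii → match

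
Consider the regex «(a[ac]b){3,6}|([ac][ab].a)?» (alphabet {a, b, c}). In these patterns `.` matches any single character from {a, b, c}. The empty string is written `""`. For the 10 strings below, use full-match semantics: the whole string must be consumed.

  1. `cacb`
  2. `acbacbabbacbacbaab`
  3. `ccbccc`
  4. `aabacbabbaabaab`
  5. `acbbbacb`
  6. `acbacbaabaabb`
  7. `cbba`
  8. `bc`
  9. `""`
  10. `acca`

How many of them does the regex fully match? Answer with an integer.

1. `cacb` → no match
2 → no match
3. `ccbccc` → no match
4 → no match
5. `acbbbacb` → no match
6 → no match
7. `cbba` → match
8. `bc` → no match
9. `""` → match
10. `acca` → no match
Total matched: 2

2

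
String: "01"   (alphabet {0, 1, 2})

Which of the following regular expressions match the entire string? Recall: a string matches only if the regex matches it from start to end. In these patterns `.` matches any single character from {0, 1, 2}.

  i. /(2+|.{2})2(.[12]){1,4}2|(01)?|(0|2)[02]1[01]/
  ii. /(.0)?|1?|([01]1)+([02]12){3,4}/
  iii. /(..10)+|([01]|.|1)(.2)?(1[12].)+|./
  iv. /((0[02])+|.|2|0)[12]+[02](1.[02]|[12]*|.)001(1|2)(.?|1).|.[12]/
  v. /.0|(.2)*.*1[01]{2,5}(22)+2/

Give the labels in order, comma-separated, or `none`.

i → match
ii → no match
iii → no match
iv → match
v → no match

i, iv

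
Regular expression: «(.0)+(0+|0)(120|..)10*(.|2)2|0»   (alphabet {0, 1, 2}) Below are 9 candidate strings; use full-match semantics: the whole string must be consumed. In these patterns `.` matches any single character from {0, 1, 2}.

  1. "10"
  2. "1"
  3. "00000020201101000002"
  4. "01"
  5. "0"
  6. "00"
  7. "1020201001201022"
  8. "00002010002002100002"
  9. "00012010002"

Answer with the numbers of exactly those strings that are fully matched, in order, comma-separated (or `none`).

5, 7, 9

1 → no match
2 → no match
3 → no match
4 → no match
5 → match
6 → no match
7 → match
8 → no match
9 → match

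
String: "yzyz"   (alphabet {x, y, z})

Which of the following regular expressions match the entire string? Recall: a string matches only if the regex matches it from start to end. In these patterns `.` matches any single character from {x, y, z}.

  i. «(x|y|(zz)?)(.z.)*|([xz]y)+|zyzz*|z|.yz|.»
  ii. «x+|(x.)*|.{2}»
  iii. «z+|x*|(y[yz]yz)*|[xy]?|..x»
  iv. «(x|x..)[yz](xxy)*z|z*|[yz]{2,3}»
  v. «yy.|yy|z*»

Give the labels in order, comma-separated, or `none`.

i → no match
ii → no match
iii → match
iv → no match
v → no match

iii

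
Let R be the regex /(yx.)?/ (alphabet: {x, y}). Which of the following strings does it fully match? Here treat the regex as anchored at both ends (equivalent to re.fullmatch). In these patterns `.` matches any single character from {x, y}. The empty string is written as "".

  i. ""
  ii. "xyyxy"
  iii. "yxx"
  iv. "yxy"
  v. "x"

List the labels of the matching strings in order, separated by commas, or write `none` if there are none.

i → match
ii → no match
iii → match
iv → match
v → no match

i, iii, iv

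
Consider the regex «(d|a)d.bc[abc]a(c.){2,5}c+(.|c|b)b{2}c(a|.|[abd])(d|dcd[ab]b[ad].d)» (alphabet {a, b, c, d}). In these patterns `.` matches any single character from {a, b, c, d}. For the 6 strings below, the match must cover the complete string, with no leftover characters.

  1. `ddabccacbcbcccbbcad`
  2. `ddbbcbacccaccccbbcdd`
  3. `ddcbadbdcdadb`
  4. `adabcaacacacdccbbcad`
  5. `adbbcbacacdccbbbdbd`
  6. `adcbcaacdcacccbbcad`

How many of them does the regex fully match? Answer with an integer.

4

1 → match
2 → match
3 → no match — must end with `d`
4 → match
5 → no match
6 → match
Total matched: 4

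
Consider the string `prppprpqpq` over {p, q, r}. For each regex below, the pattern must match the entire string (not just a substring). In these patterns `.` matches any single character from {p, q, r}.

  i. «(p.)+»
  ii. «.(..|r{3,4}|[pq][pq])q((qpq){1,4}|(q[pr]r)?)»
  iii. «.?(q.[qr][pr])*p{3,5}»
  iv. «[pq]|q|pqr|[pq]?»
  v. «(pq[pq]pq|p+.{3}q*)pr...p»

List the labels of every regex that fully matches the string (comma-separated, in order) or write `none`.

i → match
ii → no match
iii → no match — must end with `p`
iv → no match
v → no match — must end with `p`

i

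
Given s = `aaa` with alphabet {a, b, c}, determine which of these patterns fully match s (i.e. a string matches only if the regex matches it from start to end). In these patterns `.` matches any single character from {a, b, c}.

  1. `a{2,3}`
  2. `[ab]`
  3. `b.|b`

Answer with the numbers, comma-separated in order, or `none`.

1

1 → match
2 → no match
3 → no match — must start with `b`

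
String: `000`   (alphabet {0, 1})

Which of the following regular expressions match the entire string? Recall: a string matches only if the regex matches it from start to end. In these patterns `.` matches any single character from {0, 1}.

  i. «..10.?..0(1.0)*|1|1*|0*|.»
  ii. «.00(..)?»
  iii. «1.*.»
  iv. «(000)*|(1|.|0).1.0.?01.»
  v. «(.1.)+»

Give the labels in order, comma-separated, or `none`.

i, ii, iv

i → match
ii → match
iii → no match — must start with `1`
iv → match
v → no match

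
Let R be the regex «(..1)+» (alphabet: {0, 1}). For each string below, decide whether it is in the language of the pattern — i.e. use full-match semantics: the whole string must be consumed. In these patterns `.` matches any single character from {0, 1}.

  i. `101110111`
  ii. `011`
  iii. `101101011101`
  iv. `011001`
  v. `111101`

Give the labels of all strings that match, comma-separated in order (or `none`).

i → no match
ii → match
iii → match
iv → match
v → match

ii, iii, iv, v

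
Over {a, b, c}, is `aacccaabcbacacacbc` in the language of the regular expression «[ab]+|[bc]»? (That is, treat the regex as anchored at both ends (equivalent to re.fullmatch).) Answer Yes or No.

No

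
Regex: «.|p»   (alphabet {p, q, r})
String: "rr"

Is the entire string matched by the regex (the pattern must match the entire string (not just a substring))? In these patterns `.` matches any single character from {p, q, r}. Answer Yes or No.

No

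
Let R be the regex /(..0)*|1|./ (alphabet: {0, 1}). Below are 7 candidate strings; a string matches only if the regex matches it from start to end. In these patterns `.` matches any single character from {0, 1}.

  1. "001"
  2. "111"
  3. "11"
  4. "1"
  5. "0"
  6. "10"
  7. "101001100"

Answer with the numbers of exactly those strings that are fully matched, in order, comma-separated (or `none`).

4, 5

1 → no match
2 → no match
3 → no match
4 → match
5 → match
6 → no match
7 → no match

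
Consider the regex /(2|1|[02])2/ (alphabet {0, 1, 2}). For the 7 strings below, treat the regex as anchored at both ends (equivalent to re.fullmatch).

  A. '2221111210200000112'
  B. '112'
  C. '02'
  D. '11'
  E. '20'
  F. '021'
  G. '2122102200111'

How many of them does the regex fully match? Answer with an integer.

A → no match
B → no match
C → match
D → no match — must end with '2'
E → no match — must end with '2'
F → no match — must end with '2'
G → no match — must end with '2'
Total matched: 1

1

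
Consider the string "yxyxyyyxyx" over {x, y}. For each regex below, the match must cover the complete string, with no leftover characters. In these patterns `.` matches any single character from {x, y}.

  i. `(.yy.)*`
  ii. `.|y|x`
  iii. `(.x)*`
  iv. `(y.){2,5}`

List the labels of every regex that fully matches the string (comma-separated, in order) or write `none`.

iv

i → no match
ii → no match
iii → no match
iv → match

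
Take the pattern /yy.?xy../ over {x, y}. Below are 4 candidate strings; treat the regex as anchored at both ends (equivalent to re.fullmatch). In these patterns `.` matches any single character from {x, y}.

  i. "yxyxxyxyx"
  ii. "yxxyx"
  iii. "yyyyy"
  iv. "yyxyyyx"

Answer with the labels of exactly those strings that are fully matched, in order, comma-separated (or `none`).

none

i → no match — must start with "yy"
ii → no match — must start with "yy"
iii → no match
iv → no match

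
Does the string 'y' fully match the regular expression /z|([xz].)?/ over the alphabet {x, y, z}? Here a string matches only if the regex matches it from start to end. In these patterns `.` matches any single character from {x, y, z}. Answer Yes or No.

No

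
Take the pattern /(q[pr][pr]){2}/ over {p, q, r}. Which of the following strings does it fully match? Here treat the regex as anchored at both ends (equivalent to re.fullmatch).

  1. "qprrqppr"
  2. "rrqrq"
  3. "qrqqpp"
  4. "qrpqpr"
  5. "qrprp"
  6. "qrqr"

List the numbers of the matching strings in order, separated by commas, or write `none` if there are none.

4

1 → no match
2 → no match — must start with "q"
3 → no match
4 → match
5 → no match
6 → no match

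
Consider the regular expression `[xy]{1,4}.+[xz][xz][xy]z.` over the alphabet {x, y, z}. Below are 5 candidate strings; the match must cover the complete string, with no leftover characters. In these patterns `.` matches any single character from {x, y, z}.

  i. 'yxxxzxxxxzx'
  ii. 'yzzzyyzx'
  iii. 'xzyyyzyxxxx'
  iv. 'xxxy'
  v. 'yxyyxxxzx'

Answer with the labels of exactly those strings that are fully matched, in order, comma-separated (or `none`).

i, v

i → match
ii → no match
iii → no match
iv → no match
v → match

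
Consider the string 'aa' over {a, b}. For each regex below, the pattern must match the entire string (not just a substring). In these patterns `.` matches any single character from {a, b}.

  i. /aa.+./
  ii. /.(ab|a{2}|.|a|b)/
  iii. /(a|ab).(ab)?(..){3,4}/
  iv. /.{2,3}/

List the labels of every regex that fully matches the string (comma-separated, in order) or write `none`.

ii, iv

i → no match
ii → match
iii → no match
iv → match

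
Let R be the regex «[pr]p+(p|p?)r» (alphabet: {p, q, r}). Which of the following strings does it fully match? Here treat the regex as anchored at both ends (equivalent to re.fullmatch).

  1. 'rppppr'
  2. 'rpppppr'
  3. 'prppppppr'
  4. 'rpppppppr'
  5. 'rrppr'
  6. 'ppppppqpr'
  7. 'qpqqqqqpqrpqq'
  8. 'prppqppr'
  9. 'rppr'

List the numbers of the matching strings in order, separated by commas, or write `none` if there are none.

1. 'rppppr' → match
2. 'rpppppr' → match
3. 'prppppppr' → no match
4. 'rpppppppr' → match
5. 'rrppr' → no match
6. 'ppppppqpr' → no match
7 → no match — must end with 'r'
8. 'prppqppr' → no match
9. 'rppr' → match

1, 2, 4, 9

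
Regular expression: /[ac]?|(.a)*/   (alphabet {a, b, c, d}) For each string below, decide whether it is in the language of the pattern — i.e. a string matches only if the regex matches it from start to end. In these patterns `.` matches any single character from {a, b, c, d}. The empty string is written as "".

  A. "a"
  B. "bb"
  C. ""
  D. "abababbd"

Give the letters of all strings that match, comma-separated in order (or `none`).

A, C

A → match
B → no match
C → match
D → no match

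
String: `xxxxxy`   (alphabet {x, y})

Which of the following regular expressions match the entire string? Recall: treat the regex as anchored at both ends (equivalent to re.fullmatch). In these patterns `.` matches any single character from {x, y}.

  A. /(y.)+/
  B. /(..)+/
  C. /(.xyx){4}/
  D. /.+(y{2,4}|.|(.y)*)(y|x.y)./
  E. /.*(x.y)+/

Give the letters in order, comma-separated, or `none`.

B, E

A → no match — must start with `y`
B → match
C → no match — must end with `xyx`
D → no match
E → match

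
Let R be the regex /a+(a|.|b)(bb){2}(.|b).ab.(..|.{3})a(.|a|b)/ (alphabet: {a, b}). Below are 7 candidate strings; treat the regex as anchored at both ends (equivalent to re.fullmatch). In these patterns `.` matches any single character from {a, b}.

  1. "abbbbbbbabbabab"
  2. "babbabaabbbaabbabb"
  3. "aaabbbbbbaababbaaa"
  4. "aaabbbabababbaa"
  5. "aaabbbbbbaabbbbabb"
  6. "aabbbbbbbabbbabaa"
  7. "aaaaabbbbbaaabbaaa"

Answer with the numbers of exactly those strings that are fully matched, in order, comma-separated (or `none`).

1, 3, 6

1 → match
2 → no match — must start with "a"
3 → match
4 → no match
5 → no match
6 → match
7 → no match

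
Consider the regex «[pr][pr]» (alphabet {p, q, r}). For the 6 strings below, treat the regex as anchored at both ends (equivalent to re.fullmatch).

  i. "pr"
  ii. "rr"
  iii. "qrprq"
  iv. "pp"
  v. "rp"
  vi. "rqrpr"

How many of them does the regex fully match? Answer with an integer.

4

i. "pr" → match
ii. "rr" → match
iii. "qrprq" → no match
iv. "pp" → match
v. "rp" → match
vi. "rqrpr" → no match
Total matched: 4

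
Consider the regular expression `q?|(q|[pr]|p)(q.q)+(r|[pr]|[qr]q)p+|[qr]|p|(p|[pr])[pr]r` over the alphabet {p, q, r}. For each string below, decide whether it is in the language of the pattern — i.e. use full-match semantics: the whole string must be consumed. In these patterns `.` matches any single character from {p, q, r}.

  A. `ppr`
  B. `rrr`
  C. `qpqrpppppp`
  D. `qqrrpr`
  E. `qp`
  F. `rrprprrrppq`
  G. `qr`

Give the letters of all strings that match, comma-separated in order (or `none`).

A. `ppr` → match
B. `rrr` → match
C. `qpqrpppppp` → no match
D. `qqrrpr` → no match
E. `qp` → no match
F. `rrprprrrppq` → no match
G. `qr` → no match

A, B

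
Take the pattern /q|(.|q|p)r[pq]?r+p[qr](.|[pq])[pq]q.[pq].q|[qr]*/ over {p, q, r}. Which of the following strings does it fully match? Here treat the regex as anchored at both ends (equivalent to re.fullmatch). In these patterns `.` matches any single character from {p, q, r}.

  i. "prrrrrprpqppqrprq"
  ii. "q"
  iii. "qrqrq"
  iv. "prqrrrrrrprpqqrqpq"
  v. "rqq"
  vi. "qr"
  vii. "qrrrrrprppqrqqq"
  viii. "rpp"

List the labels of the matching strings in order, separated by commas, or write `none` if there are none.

i → no match
ii → match
iii → match
iv → match
v → match
vi → match
vii → match
viii → no match

ii, iii, iv, v, vi, vii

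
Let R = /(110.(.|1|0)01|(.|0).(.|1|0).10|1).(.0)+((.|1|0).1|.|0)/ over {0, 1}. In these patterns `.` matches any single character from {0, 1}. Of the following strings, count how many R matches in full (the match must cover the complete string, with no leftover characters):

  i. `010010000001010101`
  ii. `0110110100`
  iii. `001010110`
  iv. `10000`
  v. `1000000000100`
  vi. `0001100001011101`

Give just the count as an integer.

i → match
ii → no match
iii → no match
iv → match
v → match
vi → no match
Total matched: 3

3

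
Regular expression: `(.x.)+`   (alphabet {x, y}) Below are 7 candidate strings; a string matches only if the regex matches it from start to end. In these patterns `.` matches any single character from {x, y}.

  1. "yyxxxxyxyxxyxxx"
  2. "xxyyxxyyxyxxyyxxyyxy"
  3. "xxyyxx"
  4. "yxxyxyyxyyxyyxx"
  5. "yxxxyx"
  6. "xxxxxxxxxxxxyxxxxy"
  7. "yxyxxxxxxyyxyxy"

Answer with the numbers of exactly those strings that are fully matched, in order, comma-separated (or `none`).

3, 4, 6

1 → no match
2 → no match
3 → match
4 → match
5 → no match
6 → match
7 → no match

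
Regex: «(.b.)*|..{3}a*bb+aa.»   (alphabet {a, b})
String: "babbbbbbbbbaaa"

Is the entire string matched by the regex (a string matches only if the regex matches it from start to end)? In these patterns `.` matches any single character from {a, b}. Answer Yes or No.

Yes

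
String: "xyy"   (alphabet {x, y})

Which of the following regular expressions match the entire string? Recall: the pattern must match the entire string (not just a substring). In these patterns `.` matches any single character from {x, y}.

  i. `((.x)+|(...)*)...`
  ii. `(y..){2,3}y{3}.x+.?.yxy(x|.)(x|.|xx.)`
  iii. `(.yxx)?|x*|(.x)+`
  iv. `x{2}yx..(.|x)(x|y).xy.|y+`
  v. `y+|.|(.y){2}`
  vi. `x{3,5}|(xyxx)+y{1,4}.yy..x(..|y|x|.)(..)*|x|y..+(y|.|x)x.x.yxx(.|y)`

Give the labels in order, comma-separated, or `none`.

i → match
ii → no match — must start with "y"
iii → no match
iv → no match
v → no match
vi → no match

i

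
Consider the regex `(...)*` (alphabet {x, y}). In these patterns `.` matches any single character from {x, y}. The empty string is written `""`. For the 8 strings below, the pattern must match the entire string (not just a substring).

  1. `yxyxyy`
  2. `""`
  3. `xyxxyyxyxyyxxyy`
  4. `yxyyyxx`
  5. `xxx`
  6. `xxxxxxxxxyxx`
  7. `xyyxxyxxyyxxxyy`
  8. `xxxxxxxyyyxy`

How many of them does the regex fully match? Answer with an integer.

1 → match
2 → match
3 → match
4 → no match
5 → match
6 → match
7 → match
8 → match
Total matched: 7

7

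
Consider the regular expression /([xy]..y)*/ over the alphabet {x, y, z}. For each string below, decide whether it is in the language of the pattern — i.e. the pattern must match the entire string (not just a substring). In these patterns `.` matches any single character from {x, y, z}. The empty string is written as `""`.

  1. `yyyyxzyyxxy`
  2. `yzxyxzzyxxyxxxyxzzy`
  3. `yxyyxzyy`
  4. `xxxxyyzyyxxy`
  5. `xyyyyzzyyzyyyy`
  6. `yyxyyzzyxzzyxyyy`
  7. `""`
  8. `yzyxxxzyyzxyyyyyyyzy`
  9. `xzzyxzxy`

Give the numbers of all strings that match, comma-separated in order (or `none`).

1 → no match
2 → no match
3 → match
4 → no match
5 → no match
6 → match
7 → match
8 → no match
9 → match

3, 6, 7, 9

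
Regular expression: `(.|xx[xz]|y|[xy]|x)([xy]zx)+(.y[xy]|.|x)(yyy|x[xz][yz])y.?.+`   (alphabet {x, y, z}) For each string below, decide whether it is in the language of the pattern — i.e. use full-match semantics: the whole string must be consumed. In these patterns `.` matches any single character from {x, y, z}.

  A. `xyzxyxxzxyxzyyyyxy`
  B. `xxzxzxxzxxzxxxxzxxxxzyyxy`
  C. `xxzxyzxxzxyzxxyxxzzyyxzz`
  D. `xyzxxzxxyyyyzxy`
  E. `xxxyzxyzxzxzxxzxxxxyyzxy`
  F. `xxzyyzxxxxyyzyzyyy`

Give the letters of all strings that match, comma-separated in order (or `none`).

A → no match
B → no match
C → match
D → match
E → no match
F → no match

C, D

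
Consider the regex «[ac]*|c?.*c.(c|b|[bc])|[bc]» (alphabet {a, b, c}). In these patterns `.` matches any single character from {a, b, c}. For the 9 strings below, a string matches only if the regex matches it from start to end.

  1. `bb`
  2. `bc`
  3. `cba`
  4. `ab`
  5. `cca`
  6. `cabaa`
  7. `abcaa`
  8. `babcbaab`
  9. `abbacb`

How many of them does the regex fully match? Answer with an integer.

1 → no match
2 → no match
3 → no match
4 → no match
5 → match
6 → no match
7 → no match
8 → no match
9 → no match
Total matched: 1

1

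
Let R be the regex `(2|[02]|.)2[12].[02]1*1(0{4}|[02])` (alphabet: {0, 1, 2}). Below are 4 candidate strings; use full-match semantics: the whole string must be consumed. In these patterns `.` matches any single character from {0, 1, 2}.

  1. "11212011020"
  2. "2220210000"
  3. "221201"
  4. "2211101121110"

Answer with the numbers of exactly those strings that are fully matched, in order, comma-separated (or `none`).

2

1 → no match
2 → match
3 → no match
4 → no match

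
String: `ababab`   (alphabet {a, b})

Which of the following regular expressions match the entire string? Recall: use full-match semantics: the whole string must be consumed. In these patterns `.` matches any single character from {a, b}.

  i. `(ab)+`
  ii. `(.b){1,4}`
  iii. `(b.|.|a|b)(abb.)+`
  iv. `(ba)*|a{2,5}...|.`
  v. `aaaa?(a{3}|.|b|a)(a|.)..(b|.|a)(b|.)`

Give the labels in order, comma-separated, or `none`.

i, ii

i → match
ii → match
iii → no match
iv → no match
v → no match — must start with `aaa`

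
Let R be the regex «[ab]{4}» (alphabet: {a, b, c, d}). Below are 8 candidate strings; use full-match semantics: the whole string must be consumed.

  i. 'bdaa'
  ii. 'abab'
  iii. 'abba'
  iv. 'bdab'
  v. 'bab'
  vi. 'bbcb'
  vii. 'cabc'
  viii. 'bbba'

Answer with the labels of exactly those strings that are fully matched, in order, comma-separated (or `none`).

ii, iii, viii

i. 'bdaa' → no match
ii. 'abab' → match
iii. 'abba' → match
iv. 'bdab' → no match
v. 'bab' → no match
vi. 'bbcb' → no match
vii. 'cabc' → no match
viii. 'bbba' → match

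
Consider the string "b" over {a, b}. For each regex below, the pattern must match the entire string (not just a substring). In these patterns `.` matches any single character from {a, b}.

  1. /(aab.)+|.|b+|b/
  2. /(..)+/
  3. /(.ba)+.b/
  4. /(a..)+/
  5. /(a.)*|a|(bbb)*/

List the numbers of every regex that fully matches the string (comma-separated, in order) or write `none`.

1

1 → match
2 → no match
3 → no match
4 → no match — must start with "a"
5 → no match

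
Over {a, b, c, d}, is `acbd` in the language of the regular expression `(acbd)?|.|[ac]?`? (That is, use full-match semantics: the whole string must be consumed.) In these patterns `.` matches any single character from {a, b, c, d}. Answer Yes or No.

Yes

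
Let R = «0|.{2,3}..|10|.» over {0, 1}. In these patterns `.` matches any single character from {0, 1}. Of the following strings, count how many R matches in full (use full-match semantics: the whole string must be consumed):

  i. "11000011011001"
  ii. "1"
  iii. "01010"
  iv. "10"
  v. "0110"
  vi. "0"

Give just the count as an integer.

i → no match
ii → match
iii → match
iv → match
v → match
vi → match
Total matched: 5

5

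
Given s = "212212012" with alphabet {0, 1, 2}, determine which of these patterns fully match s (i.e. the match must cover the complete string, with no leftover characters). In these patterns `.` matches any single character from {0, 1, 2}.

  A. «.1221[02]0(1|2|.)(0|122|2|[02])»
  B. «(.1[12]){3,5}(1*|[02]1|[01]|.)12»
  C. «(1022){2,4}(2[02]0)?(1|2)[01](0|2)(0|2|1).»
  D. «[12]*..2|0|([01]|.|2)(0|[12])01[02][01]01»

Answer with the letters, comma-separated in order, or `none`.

A → match
B → no match
C → no match — must start with "1022"
D → match

A, D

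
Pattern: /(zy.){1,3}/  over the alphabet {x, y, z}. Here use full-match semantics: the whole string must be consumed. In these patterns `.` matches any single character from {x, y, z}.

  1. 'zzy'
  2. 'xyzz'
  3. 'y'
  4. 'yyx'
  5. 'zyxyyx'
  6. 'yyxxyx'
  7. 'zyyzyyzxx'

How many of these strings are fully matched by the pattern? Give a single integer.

0

1 → no match — must start with 'zy'
2 → no match — must start with 'zy'
3 → no match — must start with 'zy'
4 → no match — must start with 'zy'
5 → no match
6 → no match — must start with 'zy'
7 → no match
Total matched: 0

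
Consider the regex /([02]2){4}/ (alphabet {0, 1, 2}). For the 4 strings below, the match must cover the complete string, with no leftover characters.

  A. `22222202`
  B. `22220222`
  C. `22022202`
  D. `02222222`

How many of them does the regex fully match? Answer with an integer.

4

A → match
B → match
C → match
D → match
Total matched: 4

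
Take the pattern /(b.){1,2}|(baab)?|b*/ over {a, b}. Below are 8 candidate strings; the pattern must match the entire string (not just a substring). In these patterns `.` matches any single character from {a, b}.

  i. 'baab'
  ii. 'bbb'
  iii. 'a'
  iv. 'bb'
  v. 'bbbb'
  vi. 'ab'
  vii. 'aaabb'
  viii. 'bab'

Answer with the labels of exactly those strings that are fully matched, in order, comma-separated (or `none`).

i, ii, iv, v

i. 'baab' → match
ii. 'bbb' → match
iii. 'a' → no match
iv. 'bb' → match
v. 'bbbb' → match
vi. 'ab' → no match
vii. 'aaabb' → no match
viii. 'bab' → no match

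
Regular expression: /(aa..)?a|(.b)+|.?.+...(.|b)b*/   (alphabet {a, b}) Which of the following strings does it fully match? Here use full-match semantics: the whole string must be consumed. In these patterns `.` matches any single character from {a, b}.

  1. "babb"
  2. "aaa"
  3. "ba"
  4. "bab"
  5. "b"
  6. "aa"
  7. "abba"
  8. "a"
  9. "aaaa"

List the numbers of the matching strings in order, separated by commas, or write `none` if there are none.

8

1 → no match
2 → no match
3 → no match
4 → no match
5 → no match
6 → no match
7 → no match
8 → match
9 → no match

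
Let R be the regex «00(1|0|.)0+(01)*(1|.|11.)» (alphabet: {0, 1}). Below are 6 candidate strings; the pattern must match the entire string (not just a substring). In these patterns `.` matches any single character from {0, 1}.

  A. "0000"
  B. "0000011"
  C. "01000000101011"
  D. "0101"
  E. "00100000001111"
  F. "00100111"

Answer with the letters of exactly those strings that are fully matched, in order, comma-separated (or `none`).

A → no match
B → match
C → no match — must start with "00"
D → no match — must start with "00"
E → match
F → match

B, E, F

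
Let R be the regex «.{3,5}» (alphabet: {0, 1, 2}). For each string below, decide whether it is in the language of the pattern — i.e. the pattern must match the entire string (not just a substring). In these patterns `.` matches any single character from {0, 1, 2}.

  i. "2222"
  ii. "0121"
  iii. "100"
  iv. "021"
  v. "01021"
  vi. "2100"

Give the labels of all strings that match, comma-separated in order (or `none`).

i, ii, iii, iv, v, vi

i. "2222" → match
ii. "0121" → match
iii. "100" → match
iv. "021" → match
v. "01021" → match
vi. "2100" → match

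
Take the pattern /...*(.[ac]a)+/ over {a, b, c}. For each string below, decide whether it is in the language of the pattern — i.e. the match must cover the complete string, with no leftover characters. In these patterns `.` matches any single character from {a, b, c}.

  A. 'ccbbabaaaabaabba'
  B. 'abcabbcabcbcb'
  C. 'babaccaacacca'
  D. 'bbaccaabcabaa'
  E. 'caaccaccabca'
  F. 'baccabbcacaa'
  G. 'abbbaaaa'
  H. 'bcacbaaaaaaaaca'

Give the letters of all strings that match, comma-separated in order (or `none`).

A → no match
B → no match — must end with 'a'
C → match
D → match
E → match
F → match
G → match
H → match

C, D, E, F, G, H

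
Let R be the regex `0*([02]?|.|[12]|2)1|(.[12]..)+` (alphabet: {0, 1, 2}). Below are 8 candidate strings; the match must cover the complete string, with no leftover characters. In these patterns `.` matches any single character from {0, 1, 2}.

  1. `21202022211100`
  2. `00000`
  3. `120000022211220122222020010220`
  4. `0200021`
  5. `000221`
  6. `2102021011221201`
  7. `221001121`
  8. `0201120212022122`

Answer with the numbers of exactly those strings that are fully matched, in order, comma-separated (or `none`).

6, 8

1 → no match
2 → no match
3 → no match
4 → no match
5 → no match
6 → match
7 → no match
8 → match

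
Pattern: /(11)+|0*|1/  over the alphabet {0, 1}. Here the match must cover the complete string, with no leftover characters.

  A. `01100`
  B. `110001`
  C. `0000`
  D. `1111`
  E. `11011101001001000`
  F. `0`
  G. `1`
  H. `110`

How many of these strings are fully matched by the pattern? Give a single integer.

4

A. `01100` → no match
B. `110001` → no match
C. `0000` → match
D. `1111` → match
E → no match
F. `0` → match
G. `1` → match
H. `110` → no match
Total matched: 4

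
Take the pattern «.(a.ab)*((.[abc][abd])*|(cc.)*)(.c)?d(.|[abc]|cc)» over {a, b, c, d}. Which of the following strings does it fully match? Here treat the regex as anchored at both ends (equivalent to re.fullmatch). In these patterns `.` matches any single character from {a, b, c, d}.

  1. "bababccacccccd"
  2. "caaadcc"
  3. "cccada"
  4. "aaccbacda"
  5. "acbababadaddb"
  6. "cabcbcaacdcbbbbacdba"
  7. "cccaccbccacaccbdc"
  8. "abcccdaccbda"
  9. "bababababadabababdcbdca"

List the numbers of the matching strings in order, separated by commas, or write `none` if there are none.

1 → no match
2 → match
3 → match
4 → no match
5 → no match
6 → no match
7 → no match
8 → no match
9 → no match

2, 3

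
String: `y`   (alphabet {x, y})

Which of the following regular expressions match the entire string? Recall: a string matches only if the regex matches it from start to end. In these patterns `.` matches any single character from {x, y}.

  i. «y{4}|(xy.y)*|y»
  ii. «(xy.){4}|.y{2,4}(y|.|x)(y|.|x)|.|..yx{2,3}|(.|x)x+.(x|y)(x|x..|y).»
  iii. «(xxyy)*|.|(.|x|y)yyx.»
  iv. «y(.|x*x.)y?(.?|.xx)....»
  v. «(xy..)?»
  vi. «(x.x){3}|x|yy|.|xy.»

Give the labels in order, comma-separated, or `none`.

i, ii, iii, vi

i → match
ii → match
iii → match
iv → no match
v → no match
vi → match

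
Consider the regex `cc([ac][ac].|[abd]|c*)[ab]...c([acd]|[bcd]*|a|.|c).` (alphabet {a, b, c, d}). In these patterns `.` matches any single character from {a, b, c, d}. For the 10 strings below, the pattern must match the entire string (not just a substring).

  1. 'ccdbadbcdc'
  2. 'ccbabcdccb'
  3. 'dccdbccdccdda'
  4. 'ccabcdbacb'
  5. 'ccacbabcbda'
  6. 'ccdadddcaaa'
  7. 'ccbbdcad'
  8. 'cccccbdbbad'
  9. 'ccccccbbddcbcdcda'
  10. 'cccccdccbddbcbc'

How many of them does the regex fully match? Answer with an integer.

1 → match
2 → match
3 → no match — must start with 'cc'
4 → no match
5 → no match
6 → no match
7 → no match
8 → no match
9 → match
10 → no match
Total matched: 3

3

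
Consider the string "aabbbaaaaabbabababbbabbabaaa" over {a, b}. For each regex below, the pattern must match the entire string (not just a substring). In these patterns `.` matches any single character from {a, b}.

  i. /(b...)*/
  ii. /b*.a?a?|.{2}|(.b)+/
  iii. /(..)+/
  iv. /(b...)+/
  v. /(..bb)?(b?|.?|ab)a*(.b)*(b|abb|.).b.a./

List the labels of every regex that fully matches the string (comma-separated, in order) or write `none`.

i → no match
ii → no match
iii → match
iv → no match — must start with "b"
v → match

iii, v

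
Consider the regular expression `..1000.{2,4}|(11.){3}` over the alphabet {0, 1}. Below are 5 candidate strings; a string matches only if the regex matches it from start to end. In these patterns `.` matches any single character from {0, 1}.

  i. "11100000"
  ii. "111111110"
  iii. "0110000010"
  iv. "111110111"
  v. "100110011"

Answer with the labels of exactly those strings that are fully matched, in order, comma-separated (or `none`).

i → match
ii → match
iii → match
iv → match
v → no match

i, ii, iii, iv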